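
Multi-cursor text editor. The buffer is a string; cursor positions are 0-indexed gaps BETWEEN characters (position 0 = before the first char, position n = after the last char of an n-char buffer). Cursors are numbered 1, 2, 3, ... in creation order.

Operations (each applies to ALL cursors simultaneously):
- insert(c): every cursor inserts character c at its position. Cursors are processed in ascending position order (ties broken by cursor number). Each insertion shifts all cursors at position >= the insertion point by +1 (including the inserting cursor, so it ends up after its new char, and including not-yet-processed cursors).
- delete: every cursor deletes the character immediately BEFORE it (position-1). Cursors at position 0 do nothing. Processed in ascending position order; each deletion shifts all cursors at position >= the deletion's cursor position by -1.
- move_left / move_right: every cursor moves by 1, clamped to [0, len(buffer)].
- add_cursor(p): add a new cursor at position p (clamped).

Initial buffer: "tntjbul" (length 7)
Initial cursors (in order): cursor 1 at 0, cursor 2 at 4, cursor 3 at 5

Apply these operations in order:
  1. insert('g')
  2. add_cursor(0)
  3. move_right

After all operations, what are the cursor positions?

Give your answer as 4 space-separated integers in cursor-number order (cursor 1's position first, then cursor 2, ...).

Answer: 2 7 9 1

Derivation:
After op 1 (insert('g')): buffer="gtntjgbgul" (len 10), cursors c1@1 c2@6 c3@8, authorship 1....2.3..
After op 2 (add_cursor(0)): buffer="gtntjgbgul" (len 10), cursors c4@0 c1@1 c2@6 c3@8, authorship 1....2.3..
After op 3 (move_right): buffer="gtntjgbgul" (len 10), cursors c4@1 c1@2 c2@7 c3@9, authorship 1....2.3..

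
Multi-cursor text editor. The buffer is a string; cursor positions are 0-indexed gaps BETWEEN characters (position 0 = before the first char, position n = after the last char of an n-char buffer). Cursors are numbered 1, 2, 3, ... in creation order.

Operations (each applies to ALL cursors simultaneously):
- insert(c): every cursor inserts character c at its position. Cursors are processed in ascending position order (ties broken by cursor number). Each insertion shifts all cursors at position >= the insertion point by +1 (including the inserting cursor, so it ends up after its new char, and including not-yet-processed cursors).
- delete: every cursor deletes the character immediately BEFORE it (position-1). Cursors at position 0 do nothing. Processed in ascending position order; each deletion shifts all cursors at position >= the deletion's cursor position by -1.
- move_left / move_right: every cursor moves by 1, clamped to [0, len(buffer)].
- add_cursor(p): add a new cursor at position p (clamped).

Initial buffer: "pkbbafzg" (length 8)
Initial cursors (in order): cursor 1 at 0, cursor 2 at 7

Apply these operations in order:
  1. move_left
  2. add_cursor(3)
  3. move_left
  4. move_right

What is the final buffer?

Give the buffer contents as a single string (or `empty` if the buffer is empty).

After op 1 (move_left): buffer="pkbbafzg" (len 8), cursors c1@0 c2@6, authorship ........
After op 2 (add_cursor(3)): buffer="pkbbafzg" (len 8), cursors c1@0 c3@3 c2@6, authorship ........
After op 3 (move_left): buffer="pkbbafzg" (len 8), cursors c1@0 c3@2 c2@5, authorship ........
After op 4 (move_right): buffer="pkbbafzg" (len 8), cursors c1@1 c3@3 c2@6, authorship ........

Answer: pkbbafzg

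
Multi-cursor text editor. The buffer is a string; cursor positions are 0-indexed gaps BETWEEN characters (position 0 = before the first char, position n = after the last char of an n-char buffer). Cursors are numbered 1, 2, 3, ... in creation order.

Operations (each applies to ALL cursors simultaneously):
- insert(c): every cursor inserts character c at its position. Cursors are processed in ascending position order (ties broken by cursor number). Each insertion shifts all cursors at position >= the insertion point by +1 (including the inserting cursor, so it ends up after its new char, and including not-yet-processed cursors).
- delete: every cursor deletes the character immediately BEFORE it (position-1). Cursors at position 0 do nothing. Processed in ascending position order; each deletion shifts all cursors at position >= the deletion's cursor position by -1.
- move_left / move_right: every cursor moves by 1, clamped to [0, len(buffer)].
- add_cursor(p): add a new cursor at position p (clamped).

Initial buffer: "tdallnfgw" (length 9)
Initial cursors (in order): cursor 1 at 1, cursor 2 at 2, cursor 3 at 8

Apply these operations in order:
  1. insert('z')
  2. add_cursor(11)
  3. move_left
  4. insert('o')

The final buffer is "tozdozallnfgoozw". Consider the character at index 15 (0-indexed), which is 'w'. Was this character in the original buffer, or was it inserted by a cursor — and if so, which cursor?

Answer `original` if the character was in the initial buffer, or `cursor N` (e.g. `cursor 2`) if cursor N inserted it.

Answer: original

Derivation:
After op 1 (insert('z')): buffer="tzdzallnfgzw" (len 12), cursors c1@2 c2@4 c3@11, authorship .1.2......3.
After op 2 (add_cursor(11)): buffer="tzdzallnfgzw" (len 12), cursors c1@2 c2@4 c3@11 c4@11, authorship .1.2......3.
After op 3 (move_left): buffer="tzdzallnfgzw" (len 12), cursors c1@1 c2@3 c3@10 c4@10, authorship .1.2......3.
After op 4 (insert('o')): buffer="tozdozallnfgoozw" (len 16), cursors c1@2 c2@5 c3@14 c4@14, authorship .11.22......343.
Authorship (.=original, N=cursor N): . 1 1 . 2 2 . . . . . . 3 4 3 .
Index 15: author = original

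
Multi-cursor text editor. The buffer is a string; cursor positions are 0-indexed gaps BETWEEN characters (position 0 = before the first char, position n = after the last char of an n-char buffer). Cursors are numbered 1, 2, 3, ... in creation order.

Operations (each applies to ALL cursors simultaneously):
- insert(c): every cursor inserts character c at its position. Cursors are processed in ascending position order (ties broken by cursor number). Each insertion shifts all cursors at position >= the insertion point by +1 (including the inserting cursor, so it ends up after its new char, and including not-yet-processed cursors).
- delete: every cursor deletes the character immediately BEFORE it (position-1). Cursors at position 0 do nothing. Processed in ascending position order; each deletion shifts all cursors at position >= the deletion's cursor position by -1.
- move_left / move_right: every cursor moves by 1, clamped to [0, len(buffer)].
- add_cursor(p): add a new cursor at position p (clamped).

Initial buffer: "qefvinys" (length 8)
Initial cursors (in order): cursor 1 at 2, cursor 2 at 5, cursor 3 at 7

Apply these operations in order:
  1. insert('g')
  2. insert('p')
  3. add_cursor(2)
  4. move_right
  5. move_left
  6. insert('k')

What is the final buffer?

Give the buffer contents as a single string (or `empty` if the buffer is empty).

After op 1 (insert('g')): buffer="qegfvignygs" (len 11), cursors c1@3 c2@7 c3@10, authorship ..1...2..3.
After op 2 (insert('p')): buffer="qegpfvigpnygps" (len 14), cursors c1@4 c2@9 c3@13, authorship ..11...22..33.
After op 3 (add_cursor(2)): buffer="qegpfvigpnygps" (len 14), cursors c4@2 c1@4 c2@9 c3@13, authorship ..11...22..33.
After op 4 (move_right): buffer="qegpfvigpnygps" (len 14), cursors c4@3 c1@5 c2@10 c3@14, authorship ..11...22..33.
After op 5 (move_left): buffer="qegpfvigpnygps" (len 14), cursors c4@2 c1@4 c2@9 c3@13, authorship ..11...22..33.
After op 6 (insert('k')): buffer="qekgpkfvigpknygpks" (len 18), cursors c4@3 c1@6 c2@12 c3@17, authorship ..4111...222..333.

Answer: qekgpkfvigpknygpks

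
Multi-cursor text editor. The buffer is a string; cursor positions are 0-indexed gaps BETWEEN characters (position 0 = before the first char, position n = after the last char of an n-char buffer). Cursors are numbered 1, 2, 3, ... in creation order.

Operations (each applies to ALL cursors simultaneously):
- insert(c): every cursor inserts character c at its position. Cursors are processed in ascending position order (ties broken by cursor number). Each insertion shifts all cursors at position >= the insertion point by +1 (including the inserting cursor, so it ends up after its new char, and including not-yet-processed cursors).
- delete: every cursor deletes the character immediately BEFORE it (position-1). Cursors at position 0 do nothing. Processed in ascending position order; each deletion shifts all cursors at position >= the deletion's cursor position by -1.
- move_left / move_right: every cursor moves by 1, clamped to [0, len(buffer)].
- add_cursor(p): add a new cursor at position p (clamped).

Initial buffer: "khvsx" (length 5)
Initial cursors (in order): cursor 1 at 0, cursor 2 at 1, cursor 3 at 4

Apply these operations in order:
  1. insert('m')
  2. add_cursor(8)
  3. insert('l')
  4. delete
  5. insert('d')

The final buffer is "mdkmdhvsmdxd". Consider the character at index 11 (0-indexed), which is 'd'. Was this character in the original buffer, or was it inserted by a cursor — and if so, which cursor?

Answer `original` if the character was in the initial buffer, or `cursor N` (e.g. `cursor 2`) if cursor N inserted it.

After op 1 (insert('m')): buffer="mkmhvsmx" (len 8), cursors c1@1 c2@3 c3@7, authorship 1.2...3.
After op 2 (add_cursor(8)): buffer="mkmhvsmx" (len 8), cursors c1@1 c2@3 c3@7 c4@8, authorship 1.2...3.
After op 3 (insert('l')): buffer="mlkmlhvsmlxl" (len 12), cursors c1@2 c2@5 c3@10 c4@12, authorship 11.22...33.4
After op 4 (delete): buffer="mkmhvsmx" (len 8), cursors c1@1 c2@3 c3@7 c4@8, authorship 1.2...3.
After op 5 (insert('d')): buffer="mdkmdhvsmdxd" (len 12), cursors c1@2 c2@5 c3@10 c4@12, authorship 11.22...33.4
Authorship (.=original, N=cursor N): 1 1 . 2 2 . . . 3 3 . 4
Index 11: author = 4

Answer: cursor 4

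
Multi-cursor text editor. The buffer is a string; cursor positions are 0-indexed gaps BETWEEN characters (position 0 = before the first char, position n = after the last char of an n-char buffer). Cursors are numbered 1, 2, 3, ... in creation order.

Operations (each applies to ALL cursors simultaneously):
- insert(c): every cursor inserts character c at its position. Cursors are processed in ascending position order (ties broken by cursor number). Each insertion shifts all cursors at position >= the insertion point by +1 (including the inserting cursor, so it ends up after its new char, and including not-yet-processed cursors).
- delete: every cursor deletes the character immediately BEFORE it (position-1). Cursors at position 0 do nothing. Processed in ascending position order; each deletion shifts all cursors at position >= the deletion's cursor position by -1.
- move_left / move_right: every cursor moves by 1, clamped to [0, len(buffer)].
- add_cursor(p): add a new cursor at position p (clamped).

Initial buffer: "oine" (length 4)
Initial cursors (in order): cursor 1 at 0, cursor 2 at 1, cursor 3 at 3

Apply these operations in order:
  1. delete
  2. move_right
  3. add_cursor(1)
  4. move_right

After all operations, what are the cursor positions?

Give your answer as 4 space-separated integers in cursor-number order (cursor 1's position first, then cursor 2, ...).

Answer: 2 2 2 2

Derivation:
After op 1 (delete): buffer="ie" (len 2), cursors c1@0 c2@0 c3@1, authorship ..
After op 2 (move_right): buffer="ie" (len 2), cursors c1@1 c2@1 c3@2, authorship ..
After op 3 (add_cursor(1)): buffer="ie" (len 2), cursors c1@1 c2@1 c4@1 c3@2, authorship ..
After op 4 (move_right): buffer="ie" (len 2), cursors c1@2 c2@2 c3@2 c4@2, authorship ..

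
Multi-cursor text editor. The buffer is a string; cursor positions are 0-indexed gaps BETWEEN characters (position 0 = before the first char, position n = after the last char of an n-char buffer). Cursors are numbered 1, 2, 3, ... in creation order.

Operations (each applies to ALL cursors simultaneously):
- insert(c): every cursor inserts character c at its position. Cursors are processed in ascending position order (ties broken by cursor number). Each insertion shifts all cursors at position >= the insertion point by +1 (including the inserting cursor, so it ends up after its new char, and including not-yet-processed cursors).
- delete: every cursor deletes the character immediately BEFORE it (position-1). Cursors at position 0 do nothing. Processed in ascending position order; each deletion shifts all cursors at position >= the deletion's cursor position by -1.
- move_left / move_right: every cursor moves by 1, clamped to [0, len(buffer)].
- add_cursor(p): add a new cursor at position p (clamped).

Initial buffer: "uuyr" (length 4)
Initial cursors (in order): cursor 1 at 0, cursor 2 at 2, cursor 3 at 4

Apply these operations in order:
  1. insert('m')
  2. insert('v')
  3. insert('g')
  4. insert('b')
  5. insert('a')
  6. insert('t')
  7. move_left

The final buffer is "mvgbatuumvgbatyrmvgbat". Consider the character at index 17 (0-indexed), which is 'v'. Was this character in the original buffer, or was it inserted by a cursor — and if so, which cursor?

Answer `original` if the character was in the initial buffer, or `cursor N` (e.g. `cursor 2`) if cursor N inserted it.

Answer: cursor 3

Derivation:
After op 1 (insert('m')): buffer="muumyrm" (len 7), cursors c1@1 c2@4 c3@7, authorship 1..2..3
After op 2 (insert('v')): buffer="mvuumvyrmv" (len 10), cursors c1@2 c2@6 c3@10, authorship 11..22..33
After op 3 (insert('g')): buffer="mvguumvgyrmvg" (len 13), cursors c1@3 c2@8 c3@13, authorship 111..222..333
After op 4 (insert('b')): buffer="mvgbuumvgbyrmvgb" (len 16), cursors c1@4 c2@10 c3@16, authorship 1111..2222..3333
After op 5 (insert('a')): buffer="mvgbauumvgbayrmvgba" (len 19), cursors c1@5 c2@12 c3@19, authorship 11111..22222..33333
After op 6 (insert('t')): buffer="mvgbatuumvgbatyrmvgbat" (len 22), cursors c1@6 c2@14 c3@22, authorship 111111..222222..333333
After op 7 (move_left): buffer="mvgbatuumvgbatyrmvgbat" (len 22), cursors c1@5 c2@13 c3@21, authorship 111111..222222..333333
Authorship (.=original, N=cursor N): 1 1 1 1 1 1 . . 2 2 2 2 2 2 . . 3 3 3 3 3 3
Index 17: author = 3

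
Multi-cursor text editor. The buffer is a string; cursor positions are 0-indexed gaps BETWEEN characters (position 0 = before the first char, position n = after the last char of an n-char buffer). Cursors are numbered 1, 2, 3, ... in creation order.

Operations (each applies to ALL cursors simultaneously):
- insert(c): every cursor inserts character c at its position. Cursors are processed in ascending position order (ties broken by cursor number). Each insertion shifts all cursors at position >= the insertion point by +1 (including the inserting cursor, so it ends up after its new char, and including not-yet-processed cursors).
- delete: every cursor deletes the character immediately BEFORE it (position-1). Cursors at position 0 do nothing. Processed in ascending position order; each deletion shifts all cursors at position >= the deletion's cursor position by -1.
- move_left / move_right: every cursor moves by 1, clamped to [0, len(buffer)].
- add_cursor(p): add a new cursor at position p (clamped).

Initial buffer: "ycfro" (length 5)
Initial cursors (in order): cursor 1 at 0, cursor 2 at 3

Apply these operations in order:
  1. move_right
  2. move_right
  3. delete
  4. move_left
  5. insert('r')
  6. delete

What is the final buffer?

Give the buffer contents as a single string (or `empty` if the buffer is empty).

After op 1 (move_right): buffer="ycfro" (len 5), cursors c1@1 c2@4, authorship .....
After op 2 (move_right): buffer="ycfro" (len 5), cursors c1@2 c2@5, authorship .....
After op 3 (delete): buffer="yfr" (len 3), cursors c1@1 c2@3, authorship ...
After op 4 (move_left): buffer="yfr" (len 3), cursors c1@0 c2@2, authorship ...
After op 5 (insert('r')): buffer="ryfrr" (len 5), cursors c1@1 c2@4, authorship 1..2.
After op 6 (delete): buffer="yfr" (len 3), cursors c1@0 c2@2, authorship ...

Answer: yfr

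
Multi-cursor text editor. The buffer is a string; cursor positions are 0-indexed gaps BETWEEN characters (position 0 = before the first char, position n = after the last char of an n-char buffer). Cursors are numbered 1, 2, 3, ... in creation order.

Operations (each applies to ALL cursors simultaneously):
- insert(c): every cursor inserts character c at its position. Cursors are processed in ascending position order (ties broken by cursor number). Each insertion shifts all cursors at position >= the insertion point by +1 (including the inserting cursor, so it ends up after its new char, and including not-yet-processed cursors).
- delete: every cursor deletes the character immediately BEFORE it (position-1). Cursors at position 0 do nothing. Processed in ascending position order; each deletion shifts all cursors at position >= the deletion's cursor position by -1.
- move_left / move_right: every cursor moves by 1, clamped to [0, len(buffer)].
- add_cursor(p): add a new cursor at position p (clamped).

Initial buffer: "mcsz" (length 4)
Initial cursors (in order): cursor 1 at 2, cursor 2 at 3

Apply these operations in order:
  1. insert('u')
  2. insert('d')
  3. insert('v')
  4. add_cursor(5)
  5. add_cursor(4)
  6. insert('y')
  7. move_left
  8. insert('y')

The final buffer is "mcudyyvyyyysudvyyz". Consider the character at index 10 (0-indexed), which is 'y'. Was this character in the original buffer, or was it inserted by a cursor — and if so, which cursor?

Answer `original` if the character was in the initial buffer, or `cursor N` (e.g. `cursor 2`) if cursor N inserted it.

After op 1 (insert('u')): buffer="mcusuz" (len 6), cursors c1@3 c2@5, authorship ..1.2.
After op 2 (insert('d')): buffer="mcudsudz" (len 8), cursors c1@4 c2@7, authorship ..11.22.
After op 3 (insert('v')): buffer="mcudvsudvz" (len 10), cursors c1@5 c2@9, authorship ..111.222.
After op 4 (add_cursor(5)): buffer="mcudvsudvz" (len 10), cursors c1@5 c3@5 c2@9, authorship ..111.222.
After op 5 (add_cursor(4)): buffer="mcudvsudvz" (len 10), cursors c4@4 c1@5 c3@5 c2@9, authorship ..111.222.
After op 6 (insert('y')): buffer="mcudyvyysudvyz" (len 14), cursors c4@5 c1@8 c3@8 c2@13, authorship ..114113.2222.
After op 7 (move_left): buffer="mcudyvyysudvyz" (len 14), cursors c4@4 c1@7 c3@7 c2@12, authorship ..114113.2222.
After op 8 (insert('y')): buffer="mcudyyvyyyysudvyyz" (len 18), cursors c4@5 c1@10 c3@10 c2@16, authorship ..114411133.22222.
Authorship (.=original, N=cursor N): . . 1 1 4 4 1 1 1 3 3 . 2 2 2 2 2 .
Index 10: author = 3

Answer: cursor 3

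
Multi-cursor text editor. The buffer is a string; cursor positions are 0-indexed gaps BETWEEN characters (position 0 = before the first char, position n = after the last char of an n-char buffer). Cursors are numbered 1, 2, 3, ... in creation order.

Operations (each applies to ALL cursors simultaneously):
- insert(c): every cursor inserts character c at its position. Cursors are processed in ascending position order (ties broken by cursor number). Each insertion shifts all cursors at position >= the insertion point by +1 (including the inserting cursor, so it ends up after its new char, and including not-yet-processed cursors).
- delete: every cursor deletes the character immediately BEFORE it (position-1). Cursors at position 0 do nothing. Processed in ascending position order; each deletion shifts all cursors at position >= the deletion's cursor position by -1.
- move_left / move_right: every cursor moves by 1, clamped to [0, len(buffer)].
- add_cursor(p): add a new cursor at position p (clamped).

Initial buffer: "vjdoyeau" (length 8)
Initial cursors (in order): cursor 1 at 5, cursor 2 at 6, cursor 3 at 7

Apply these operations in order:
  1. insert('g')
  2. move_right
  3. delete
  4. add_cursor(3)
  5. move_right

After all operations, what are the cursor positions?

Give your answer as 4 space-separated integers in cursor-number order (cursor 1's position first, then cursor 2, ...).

Answer: 7 8 8 4

Derivation:
After op 1 (insert('g')): buffer="vjdoygegagu" (len 11), cursors c1@6 c2@8 c3@10, authorship .....1.2.3.
After op 2 (move_right): buffer="vjdoygegagu" (len 11), cursors c1@7 c2@9 c3@11, authorship .....1.2.3.
After op 3 (delete): buffer="vjdoyggg" (len 8), cursors c1@6 c2@7 c3@8, authorship .....123
After op 4 (add_cursor(3)): buffer="vjdoyggg" (len 8), cursors c4@3 c1@6 c2@7 c3@8, authorship .....123
After op 5 (move_right): buffer="vjdoyggg" (len 8), cursors c4@4 c1@7 c2@8 c3@8, authorship .....123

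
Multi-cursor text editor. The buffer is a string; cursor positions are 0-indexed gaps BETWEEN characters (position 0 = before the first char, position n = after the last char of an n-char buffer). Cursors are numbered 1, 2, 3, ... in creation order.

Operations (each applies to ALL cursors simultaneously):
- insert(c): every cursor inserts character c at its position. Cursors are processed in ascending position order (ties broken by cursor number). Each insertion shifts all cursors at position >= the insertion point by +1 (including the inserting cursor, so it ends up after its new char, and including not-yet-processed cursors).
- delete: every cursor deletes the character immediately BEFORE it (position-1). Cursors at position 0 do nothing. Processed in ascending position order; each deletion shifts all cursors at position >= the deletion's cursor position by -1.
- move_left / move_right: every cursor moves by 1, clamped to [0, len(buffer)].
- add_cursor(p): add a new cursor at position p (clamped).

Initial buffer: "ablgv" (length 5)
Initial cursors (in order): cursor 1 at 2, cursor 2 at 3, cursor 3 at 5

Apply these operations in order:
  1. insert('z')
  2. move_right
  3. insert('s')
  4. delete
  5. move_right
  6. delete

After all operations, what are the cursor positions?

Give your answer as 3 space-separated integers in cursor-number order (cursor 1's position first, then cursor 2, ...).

After op 1 (insert('z')): buffer="abzlzgvz" (len 8), cursors c1@3 c2@5 c3@8, authorship ..1.2..3
After op 2 (move_right): buffer="abzlzgvz" (len 8), cursors c1@4 c2@6 c3@8, authorship ..1.2..3
After op 3 (insert('s')): buffer="abzlszgsvzs" (len 11), cursors c1@5 c2@8 c3@11, authorship ..1.12.2.33
After op 4 (delete): buffer="abzlzgvz" (len 8), cursors c1@4 c2@6 c3@8, authorship ..1.2..3
After op 5 (move_right): buffer="abzlzgvz" (len 8), cursors c1@5 c2@7 c3@8, authorship ..1.2..3
After op 6 (delete): buffer="abzlg" (len 5), cursors c1@4 c2@5 c3@5, authorship ..1..

Answer: 4 5 5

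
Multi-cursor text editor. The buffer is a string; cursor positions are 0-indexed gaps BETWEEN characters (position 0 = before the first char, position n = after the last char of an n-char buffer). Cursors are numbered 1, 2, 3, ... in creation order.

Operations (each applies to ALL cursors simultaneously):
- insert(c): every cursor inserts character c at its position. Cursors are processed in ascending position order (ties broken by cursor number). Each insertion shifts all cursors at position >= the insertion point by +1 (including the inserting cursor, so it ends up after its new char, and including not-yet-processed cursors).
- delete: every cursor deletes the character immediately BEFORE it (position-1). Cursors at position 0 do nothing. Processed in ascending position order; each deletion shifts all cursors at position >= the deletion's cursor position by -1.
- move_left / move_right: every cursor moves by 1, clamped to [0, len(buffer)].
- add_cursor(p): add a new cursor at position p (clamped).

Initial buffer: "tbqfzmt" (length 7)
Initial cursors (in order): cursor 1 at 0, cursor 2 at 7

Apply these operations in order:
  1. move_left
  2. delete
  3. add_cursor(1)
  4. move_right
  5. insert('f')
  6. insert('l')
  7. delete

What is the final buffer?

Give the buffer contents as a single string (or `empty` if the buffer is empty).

After op 1 (move_left): buffer="tbqfzmt" (len 7), cursors c1@0 c2@6, authorship .......
After op 2 (delete): buffer="tbqfzt" (len 6), cursors c1@0 c2@5, authorship ......
After op 3 (add_cursor(1)): buffer="tbqfzt" (len 6), cursors c1@0 c3@1 c2@5, authorship ......
After op 4 (move_right): buffer="tbqfzt" (len 6), cursors c1@1 c3@2 c2@6, authorship ......
After op 5 (insert('f')): buffer="tfbfqfztf" (len 9), cursors c1@2 c3@4 c2@9, authorship .1.3....2
After op 6 (insert('l')): buffer="tflbflqfztfl" (len 12), cursors c1@3 c3@6 c2@12, authorship .11.33....22
After op 7 (delete): buffer="tfbfqfztf" (len 9), cursors c1@2 c3@4 c2@9, authorship .1.3....2

Answer: tfbfqfztf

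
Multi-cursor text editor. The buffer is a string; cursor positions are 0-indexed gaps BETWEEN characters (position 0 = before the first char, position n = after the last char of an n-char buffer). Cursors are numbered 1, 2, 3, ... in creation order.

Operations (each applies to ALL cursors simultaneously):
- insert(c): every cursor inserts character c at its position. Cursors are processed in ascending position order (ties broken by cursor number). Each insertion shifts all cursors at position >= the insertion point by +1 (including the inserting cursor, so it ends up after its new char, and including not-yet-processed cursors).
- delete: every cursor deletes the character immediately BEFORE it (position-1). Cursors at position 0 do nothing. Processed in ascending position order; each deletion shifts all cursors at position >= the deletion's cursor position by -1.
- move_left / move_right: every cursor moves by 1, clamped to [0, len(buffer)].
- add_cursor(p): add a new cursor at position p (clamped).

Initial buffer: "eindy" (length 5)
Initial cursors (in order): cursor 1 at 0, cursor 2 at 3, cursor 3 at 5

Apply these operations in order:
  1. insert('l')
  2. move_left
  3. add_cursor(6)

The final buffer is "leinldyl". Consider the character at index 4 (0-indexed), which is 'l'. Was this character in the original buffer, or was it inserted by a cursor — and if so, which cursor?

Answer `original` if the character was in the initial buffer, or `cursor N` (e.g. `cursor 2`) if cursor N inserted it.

After op 1 (insert('l')): buffer="leinldyl" (len 8), cursors c1@1 c2@5 c3@8, authorship 1...2..3
After op 2 (move_left): buffer="leinldyl" (len 8), cursors c1@0 c2@4 c3@7, authorship 1...2..3
After op 3 (add_cursor(6)): buffer="leinldyl" (len 8), cursors c1@0 c2@4 c4@6 c3@7, authorship 1...2..3
Authorship (.=original, N=cursor N): 1 . . . 2 . . 3
Index 4: author = 2

Answer: cursor 2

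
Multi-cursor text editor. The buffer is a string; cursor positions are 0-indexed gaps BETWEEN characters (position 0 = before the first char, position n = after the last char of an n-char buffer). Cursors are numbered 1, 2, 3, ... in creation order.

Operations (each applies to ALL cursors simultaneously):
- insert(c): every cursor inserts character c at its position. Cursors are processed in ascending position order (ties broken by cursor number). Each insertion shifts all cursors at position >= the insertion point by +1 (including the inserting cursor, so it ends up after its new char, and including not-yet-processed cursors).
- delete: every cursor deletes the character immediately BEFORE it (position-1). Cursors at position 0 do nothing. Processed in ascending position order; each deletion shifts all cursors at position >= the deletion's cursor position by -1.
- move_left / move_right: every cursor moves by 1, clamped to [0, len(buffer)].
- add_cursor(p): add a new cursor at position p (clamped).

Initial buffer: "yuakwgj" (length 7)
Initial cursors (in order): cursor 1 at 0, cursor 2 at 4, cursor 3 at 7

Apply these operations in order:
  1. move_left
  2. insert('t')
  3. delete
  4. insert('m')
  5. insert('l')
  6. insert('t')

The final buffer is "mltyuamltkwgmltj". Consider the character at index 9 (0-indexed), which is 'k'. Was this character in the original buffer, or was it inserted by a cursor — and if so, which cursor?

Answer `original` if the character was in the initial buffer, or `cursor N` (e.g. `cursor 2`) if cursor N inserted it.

After op 1 (move_left): buffer="yuakwgj" (len 7), cursors c1@0 c2@3 c3@6, authorship .......
After op 2 (insert('t')): buffer="tyuatkwgtj" (len 10), cursors c1@1 c2@5 c3@9, authorship 1...2...3.
After op 3 (delete): buffer="yuakwgj" (len 7), cursors c1@0 c2@3 c3@6, authorship .......
After op 4 (insert('m')): buffer="myuamkwgmj" (len 10), cursors c1@1 c2@5 c3@9, authorship 1...2...3.
After op 5 (insert('l')): buffer="mlyuamlkwgmlj" (len 13), cursors c1@2 c2@7 c3@12, authorship 11...22...33.
After op 6 (insert('t')): buffer="mltyuamltkwgmltj" (len 16), cursors c1@3 c2@9 c3@15, authorship 111...222...333.
Authorship (.=original, N=cursor N): 1 1 1 . . . 2 2 2 . . . 3 3 3 .
Index 9: author = original

Answer: original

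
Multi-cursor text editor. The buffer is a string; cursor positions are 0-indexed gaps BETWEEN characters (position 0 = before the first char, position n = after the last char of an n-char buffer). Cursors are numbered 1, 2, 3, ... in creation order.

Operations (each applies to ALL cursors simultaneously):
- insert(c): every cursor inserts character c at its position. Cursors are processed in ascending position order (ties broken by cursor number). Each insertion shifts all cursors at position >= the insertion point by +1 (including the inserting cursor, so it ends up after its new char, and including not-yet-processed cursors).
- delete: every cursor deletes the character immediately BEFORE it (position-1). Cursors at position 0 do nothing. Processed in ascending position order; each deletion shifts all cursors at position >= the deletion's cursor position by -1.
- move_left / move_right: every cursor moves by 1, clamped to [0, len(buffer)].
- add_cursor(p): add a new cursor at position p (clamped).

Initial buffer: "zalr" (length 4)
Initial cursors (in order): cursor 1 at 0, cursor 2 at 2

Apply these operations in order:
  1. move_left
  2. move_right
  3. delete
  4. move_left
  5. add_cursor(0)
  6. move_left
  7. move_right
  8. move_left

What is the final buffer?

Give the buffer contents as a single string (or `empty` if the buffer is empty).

After op 1 (move_left): buffer="zalr" (len 4), cursors c1@0 c2@1, authorship ....
After op 2 (move_right): buffer="zalr" (len 4), cursors c1@1 c2@2, authorship ....
After op 3 (delete): buffer="lr" (len 2), cursors c1@0 c2@0, authorship ..
After op 4 (move_left): buffer="lr" (len 2), cursors c1@0 c2@0, authorship ..
After op 5 (add_cursor(0)): buffer="lr" (len 2), cursors c1@0 c2@0 c3@0, authorship ..
After op 6 (move_left): buffer="lr" (len 2), cursors c1@0 c2@0 c3@0, authorship ..
After op 7 (move_right): buffer="lr" (len 2), cursors c1@1 c2@1 c3@1, authorship ..
After op 8 (move_left): buffer="lr" (len 2), cursors c1@0 c2@0 c3@0, authorship ..

Answer: lr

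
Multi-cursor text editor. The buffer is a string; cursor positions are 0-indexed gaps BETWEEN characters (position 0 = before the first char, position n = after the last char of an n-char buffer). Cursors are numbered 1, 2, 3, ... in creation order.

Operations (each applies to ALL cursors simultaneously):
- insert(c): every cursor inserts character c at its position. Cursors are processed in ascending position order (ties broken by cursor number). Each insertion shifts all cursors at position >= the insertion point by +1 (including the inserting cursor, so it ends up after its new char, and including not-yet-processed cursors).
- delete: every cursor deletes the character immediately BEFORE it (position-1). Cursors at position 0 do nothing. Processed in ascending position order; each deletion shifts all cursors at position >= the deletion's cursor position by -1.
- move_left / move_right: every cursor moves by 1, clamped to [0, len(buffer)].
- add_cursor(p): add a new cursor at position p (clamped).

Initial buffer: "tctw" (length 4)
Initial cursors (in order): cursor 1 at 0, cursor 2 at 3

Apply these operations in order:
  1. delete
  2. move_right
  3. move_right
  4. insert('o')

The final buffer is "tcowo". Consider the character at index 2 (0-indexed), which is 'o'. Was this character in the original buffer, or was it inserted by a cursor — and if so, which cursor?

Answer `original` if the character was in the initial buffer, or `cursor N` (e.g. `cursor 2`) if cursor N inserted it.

Answer: cursor 1

Derivation:
After op 1 (delete): buffer="tcw" (len 3), cursors c1@0 c2@2, authorship ...
After op 2 (move_right): buffer="tcw" (len 3), cursors c1@1 c2@3, authorship ...
After op 3 (move_right): buffer="tcw" (len 3), cursors c1@2 c2@3, authorship ...
After op 4 (insert('o')): buffer="tcowo" (len 5), cursors c1@3 c2@5, authorship ..1.2
Authorship (.=original, N=cursor N): . . 1 . 2
Index 2: author = 1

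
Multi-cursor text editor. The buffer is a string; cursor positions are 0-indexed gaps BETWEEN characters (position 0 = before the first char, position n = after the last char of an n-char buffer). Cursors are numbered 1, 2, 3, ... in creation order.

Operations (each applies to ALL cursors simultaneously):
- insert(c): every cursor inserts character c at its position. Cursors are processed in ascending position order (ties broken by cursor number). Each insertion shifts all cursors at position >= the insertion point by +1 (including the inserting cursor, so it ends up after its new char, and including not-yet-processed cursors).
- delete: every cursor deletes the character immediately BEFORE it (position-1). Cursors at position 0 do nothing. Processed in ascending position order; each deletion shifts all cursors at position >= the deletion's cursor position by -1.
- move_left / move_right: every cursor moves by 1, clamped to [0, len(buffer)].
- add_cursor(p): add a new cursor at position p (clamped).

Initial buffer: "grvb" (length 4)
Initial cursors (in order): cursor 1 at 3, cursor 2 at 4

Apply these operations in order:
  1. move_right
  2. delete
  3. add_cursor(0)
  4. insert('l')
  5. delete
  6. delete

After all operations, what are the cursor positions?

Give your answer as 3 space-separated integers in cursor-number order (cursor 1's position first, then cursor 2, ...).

After op 1 (move_right): buffer="grvb" (len 4), cursors c1@4 c2@4, authorship ....
After op 2 (delete): buffer="gr" (len 2), cursors c1@2 c2@2, authorship ..
After op 3 (add_cursor(0)): buffer="gr" (len 2), cursors c3@0 c1@2 c2@2, authorship ..
After op 4 (insert('l')): buffer="lgrll" (len 5), cursors c3@1 c1@5 c2@5, authorship 3..12
After op 5 (delete): buffer="gr" (len 2), cursors c3@0 c1@2 c2@2, authorship ..
After op 6 (delete): buffer="" (len 0), cursors c1@0 c2@0 c3@0, authorship 

Answer: 0 0 0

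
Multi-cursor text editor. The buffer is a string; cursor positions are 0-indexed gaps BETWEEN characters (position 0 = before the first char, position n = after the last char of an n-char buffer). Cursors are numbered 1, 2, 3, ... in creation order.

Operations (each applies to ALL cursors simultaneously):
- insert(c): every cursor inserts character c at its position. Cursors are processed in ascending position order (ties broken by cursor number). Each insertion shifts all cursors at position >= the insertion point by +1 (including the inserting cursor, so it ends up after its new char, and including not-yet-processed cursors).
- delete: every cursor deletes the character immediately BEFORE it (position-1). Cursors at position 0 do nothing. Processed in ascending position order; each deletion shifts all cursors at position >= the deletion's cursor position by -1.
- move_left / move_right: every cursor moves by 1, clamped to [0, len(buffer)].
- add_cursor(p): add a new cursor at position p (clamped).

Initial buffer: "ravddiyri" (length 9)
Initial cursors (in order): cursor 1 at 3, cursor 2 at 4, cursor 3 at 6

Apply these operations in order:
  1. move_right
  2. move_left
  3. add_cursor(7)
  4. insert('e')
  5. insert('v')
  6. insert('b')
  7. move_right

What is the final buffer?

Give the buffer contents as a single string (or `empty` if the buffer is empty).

Answer: ravevbdevbdievbyevbri

Derivation:
After op 1 (move_right): buffer="ravddiyri" (len 9), cursors c1@4 c2@5 c3@7, authorship .........
After op 2 (move_left): buffer="ravddiyri" (len 9), cursors c1@3 c2@4 c3@6, authorship .........
After op 3 (add_cursor(7)): buffer="ravddiyri" (len 9), cursors c1@3 c2@4 c3@6 c4@7, authorship .........
After op 4 (insert('e')): buffer="ravededieyeri" (len 13), cursors c1@4 c2@6 c3@9 c4@11, authorship ...1.2..3.4..
After op 5 (insert('v')): buffer="ravevdevdievyevri" (len 17), cursors c1@5 c2@8 c3@12 c4@15, authorship ...11.22..33.44..
After op 6 (insert('b')): buffer="ravevbdevbdievbyevbri" (len 21), cursors c1@6 c2@10 c3@15 c4@19, authorship ...111.222..333.444..
After op 7 (move_right): buffer="ravevbdevbdievbyevbri" (len 21), cursors c1@7 c2@11 c3@16 c4@20, authorship ...111.222..333.444..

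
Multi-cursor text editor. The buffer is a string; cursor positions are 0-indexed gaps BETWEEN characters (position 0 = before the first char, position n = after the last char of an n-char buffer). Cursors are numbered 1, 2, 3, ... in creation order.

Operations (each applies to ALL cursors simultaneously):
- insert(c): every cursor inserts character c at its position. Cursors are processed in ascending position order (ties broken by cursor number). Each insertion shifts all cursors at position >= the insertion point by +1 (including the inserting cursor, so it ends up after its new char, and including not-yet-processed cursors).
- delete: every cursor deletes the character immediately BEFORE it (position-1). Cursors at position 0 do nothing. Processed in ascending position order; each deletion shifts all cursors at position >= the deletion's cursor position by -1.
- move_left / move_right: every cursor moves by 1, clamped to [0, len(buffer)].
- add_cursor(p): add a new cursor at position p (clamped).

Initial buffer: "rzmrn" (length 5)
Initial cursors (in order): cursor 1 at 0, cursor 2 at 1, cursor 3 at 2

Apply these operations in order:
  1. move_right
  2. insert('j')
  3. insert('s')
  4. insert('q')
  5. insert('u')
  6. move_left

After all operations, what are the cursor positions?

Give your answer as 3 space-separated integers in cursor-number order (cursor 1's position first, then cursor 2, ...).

After op 1 (move_right): buffer="rzmrn" (len 5), cursors c1@1 c2@2 c3@3, authorship .....
After op 2 (insert('j')): buffer="rjzjmjrn" (len 8), cursors c1@2 c2@4 c3@6, authorship .1.2.3..
After op 3 (insert('s')): buffer="rjszjsmjsrn" (len 11), cursors c1@3 c2@6 c3@9, authorship .11.22.33..
After op 4 (insert('q')): buffer="rjsqzjsqmjsqrn" (len 14), cursors c1@4 c2@8 c3@12, authorship .111.222.333..
After op 5 (insert('u')): buffer="rjsquzjsqumjsqurn" (len 17), cursors c1@5 c2@10 c3@15, authorship .1111.2222.3333..
After op 6 (move_left): buffer="rjsquzjsqumjsqurn" (len 17), cursors c1@4 c2@9 c3@14, authorship .1111.2222.3333..

Answer: 4 9 14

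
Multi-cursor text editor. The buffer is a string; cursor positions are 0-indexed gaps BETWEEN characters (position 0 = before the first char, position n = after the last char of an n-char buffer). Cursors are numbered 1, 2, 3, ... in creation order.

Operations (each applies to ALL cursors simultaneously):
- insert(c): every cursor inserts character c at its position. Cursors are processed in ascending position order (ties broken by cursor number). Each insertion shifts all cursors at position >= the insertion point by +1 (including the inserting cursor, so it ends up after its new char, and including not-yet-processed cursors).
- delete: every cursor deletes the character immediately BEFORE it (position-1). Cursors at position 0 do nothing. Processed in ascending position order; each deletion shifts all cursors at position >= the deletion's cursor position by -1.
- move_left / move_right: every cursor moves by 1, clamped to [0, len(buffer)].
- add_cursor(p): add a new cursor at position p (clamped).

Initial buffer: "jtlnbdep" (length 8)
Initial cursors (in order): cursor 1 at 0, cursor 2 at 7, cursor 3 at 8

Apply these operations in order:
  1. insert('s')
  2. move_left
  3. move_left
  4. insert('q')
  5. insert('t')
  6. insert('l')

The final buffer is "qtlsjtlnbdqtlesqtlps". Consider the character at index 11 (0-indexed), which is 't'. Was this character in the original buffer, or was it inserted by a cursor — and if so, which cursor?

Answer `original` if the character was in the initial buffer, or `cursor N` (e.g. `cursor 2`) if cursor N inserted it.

After op 1 (insert('s')): buffer="sjtlnbdesps" (len 11), cursors c1@1 c2@9 c3@11, authorship 1.......2.3
After op 2 (move_left): buffer="sjtlnbdesps" (len 11), cursors c1@0 c2@8 c3@10, authorship 1.......2.3
After op 3 (move_left): buffer="sjtlnbdesps" (len 11), cursors c1@0 c2@7 c3@9, authorship 1.......2.3
After op 4 (insert('q')): buffer="qsjtlnbdqesqps" (len 14), cursors c1@1 c2@9 c3@12, authorship 11......2.23.3
After op 5 (insert('t')): buffer="qtsjtlnbdqtesqtps" (len 17), cursors c1@2 c2@11 c3@15, authorship 111......22.233.3
After op 6 (insert('l')): buffer="qtlsjtlnbdqtlesqtlps" (len 20), cursors c1@3 c2@13 c3@18, authorship 1111......222.2333.3
Authorship (.=original, N=cursor N): 1 1 1 1 . . . . . . 2 2 2 . 2 3 3 3 . 3
Index 11: author = 2

Answer: cursor 2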